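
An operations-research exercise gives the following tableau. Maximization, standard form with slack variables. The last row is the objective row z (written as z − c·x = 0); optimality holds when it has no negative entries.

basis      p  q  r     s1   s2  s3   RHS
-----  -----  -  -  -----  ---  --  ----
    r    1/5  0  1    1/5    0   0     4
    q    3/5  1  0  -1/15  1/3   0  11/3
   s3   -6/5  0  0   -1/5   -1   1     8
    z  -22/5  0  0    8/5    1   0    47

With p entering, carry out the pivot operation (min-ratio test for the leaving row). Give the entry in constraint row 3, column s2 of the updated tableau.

-1/3

Ratio test on column p — row 1: 4/(1/5) = 20; row 2: (11/3)/(3/5) = 55/9; row 3: entry -6/5 ≤ 0. Minimum is 55/9 at row 2 (q leaves); pivot element 3/5.
Divide row 2 by 3/5; eliminate column p from the other rows.
Row 3 update in column s2: -1 − (-6/5)·(5/9) = -1/3.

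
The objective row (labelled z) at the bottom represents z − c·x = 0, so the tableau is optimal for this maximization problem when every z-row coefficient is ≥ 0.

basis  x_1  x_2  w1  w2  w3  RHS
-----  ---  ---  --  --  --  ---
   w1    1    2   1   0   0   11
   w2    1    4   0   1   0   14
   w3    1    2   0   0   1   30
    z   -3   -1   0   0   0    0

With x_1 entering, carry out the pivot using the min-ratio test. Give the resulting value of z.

Ratio test on column x_1 — row 1: 11/1 = 11; row 2: 14/1 = 14; row 3: 30/1 = 30. Minimum is 11 at row 1 (w1 leaves); pivot element 1.
Pivot on row 1; the z-row RHS becomes 0 − (-3)·11 = 33.

33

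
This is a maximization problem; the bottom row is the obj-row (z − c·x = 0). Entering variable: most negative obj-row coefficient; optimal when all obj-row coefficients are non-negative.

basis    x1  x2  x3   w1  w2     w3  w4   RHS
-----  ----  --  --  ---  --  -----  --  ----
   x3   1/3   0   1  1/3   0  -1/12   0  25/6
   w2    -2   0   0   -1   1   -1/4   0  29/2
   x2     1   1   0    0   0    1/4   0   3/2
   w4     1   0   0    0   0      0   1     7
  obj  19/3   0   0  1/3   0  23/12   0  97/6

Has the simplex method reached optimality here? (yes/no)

Every obj-row coefficient is ≥ 0, so the tableau is optimal.

yes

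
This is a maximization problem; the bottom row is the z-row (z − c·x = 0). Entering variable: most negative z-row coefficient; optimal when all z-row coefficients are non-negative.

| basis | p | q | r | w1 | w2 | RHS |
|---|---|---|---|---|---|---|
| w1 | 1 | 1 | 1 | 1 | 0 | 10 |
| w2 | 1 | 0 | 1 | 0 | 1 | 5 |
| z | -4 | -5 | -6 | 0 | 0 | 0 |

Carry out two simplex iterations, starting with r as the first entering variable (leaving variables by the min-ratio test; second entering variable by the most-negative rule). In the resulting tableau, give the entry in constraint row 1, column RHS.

5

Ratio test on column r — row 1: 10/1 = 10; row 2: 5/1 = 5. Minimum is 5 at row 2 (w2 leaves); pivot element 1.
Divide row 2 by 1; eliminate column r from the other rows.
Second iteration: most negative z-row entry is -5 in column q, so q enters.
Ratio test on column q — row 1: 5/1 = 5; row 2: entry 0 ≤ 0. Minimum is 5 at row 1 (w1 leaves); pivot element 1.
Divide row 1 by 1; eliminate column q from the other rows.
After both pivots, the entry at constraint row 1, column RHS is 5.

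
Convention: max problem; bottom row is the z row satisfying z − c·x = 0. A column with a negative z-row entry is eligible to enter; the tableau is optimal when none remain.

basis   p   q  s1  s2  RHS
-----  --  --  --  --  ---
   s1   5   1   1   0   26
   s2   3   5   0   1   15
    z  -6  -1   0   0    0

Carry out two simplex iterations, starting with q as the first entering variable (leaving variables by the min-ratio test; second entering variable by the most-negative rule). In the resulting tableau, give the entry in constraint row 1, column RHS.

Ratio test on column q — row 1: 26/1 = 26; row 2: 15/5 = 3. Minimum is 3 at row 2 (s2 leaves); pivot element 5.
Divide row 2 by 5; eliminate column q from the other rows.
Second iteration: most negative z-row entry is -27/5 in column p, so p enters.
Ratio test on column p — row 1: 23/(22/5) = 115/22; row 2: 3/(3/5) = 5. Minimum is 5 at row 2 (q leaves); pivot element 3/5.
Divide row 2 by 3/5; eliminate column p from the other rows.
After both pivots, the entry at constraint row 1, column RHS is 1.

1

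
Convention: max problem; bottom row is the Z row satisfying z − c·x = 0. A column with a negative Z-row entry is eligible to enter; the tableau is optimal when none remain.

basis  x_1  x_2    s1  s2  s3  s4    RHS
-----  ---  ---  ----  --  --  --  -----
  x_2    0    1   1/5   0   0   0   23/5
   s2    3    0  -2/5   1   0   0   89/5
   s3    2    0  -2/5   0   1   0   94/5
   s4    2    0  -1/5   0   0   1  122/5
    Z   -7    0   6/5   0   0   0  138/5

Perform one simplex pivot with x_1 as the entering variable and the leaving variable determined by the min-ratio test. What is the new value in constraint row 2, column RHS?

89/15

Ratio test on column x_1 — row 1: entry 0 ≤ 0; row 2: (89/5)/3 = 89/15; row 3: (94/5)/2 = 47/5; row 4: (122/5)/2 = 61/5. Minimum is 89/15 at row 2 (s2 leaves); pivot element 3.
Divide row 2 by 3; eliminate column x_1 from the other rows.
In the new row 2, the RHS entry is the old entry divided by the pivot: (89/5)/3 = 89/15.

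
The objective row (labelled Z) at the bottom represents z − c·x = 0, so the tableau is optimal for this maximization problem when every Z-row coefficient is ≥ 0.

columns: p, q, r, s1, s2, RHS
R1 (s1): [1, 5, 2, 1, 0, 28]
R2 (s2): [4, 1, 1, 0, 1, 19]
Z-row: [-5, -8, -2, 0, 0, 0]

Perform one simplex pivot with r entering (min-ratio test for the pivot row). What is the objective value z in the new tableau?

Ratio test on column r — row 1: 28/2 = 14; row 2: 19/1 = 19. Minimum is 14 at row 1 (s1 leaves); pivot element 2.
Pivot on row 1; the Z-row RHS becomes 0 − (-2)·14 = 28.

28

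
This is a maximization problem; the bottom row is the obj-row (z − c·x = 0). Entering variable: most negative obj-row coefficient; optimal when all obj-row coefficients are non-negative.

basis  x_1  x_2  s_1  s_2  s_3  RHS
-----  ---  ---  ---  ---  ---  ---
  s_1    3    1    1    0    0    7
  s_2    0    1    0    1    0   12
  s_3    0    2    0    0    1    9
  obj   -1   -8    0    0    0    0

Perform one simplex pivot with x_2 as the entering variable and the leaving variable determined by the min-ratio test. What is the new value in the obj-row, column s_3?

Ratio test on column x_2 — row 1: 7/1 = 7; row 2: 12/1 = 12; row 3: 9/2 = 9/2. Minimum is 9/2 at row 3 (s_3 leaves); pivot element 2.
Divide row 3 by 2; eliminate column x_2 from the other rows.
obj-row update in column s_3: 0 − (-8)·(1/2) = 4.

4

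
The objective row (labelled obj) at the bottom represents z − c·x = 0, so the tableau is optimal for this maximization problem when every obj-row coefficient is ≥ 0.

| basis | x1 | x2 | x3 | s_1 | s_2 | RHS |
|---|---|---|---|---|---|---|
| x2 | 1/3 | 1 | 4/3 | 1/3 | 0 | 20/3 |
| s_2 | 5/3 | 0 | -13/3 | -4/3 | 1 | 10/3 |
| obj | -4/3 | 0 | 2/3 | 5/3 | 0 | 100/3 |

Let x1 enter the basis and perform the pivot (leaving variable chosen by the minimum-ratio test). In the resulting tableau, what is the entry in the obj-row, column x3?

Ratio test on column x1 — row 1: (20/3)/(1/3) = 20; row 2: (10/3)/(5/3) = 2. Minimum is 2 at row 2 (s_2 leaves); pivot element 5/3.
Divide row 2 by 5/3; eliminate column x1 from the other rows.
obj-row update in column x3: 2/3 − (-4/3)·(-13/5) = -14/5.

-14/5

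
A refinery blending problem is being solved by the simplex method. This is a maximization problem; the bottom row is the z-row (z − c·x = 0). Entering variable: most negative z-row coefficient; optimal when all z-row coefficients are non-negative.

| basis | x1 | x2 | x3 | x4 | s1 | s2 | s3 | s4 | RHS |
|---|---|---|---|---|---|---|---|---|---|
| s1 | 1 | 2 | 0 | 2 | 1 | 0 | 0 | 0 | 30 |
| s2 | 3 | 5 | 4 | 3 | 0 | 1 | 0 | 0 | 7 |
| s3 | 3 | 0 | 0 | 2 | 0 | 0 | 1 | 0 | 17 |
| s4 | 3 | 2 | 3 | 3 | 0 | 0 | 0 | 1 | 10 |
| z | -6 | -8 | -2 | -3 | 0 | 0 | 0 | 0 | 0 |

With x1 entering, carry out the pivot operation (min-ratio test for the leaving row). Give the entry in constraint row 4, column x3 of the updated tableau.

Ratio test on column x1 — row 1: 30/1 = 30; row 2: 7/3 = 7/3; row 3: 17/3 = 17/3; row 4: 10/3 = 10/3. Minimum is 7/3 at row 2 (s2 leaves); pivot element 3.
Divide row 2 by 3; eliminate column x1 from the other rows.
Row 4 update in column x3: 3 − 3·(4/3) = -1.

-1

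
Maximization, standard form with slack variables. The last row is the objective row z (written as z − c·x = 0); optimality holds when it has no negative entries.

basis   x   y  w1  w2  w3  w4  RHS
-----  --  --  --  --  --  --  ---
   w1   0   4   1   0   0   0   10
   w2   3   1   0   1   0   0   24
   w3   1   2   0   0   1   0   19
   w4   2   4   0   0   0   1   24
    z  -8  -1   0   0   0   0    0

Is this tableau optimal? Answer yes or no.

no

The z-row has a negative entry -8 in column x, so it is not optimal.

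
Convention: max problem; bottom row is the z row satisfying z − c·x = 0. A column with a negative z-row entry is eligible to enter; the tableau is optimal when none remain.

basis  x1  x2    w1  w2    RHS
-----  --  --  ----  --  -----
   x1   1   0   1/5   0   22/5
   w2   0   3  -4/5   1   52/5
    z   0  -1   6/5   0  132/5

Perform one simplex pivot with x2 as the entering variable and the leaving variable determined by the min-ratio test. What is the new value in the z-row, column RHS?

448/15

Ratio test on column x2 — row 1: entry 0 ≤ 0; row 2: (52/5)/3 = 52/15. Minimum is 52/15 at row 2 (w2 leaves); pivot element 3.
Divide row 2 by 3; eliminate column x2 from the other rows.
z-row update in column RHS: 132/5 − (-1)·(52/15) = 448/15.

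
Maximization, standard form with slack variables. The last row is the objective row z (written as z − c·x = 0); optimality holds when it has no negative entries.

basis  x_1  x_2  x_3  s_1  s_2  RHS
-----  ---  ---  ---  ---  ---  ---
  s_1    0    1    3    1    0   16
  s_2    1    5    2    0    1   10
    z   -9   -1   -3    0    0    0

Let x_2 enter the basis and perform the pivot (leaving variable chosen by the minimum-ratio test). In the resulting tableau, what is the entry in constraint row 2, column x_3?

Ratio test on column x_2 — row 1: 16/1 = 16; row 2: 10/5 = 2. Minimum is 2 at row 2 (s_2 leaves); pivot element 5.
Divide row 2 by 5; eliminate column x_2 from the other rows.
In the new row 2, the x_3 entry is the old entry divided by the pivot: 2/5 = 2/5.

2/5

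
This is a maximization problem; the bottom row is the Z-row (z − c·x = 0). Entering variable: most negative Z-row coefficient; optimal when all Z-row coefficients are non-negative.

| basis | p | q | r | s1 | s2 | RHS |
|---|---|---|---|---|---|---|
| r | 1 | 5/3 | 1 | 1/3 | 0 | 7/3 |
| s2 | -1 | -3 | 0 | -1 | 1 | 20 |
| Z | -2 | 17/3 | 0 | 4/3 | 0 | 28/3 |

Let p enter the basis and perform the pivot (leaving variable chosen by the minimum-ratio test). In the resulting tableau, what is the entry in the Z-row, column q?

Ratio test on column p — row 1: (7/3)/1 = 7/3; row 2: entry -1 ≤ 0. Minimum is 7/3 at row 1 (r leaves); pivot element 1.
Divide row 1 by 1; eliminate column p from the other rows.
Z-row update in column q: 17/3 − (-2)·(5/3) = 9.

9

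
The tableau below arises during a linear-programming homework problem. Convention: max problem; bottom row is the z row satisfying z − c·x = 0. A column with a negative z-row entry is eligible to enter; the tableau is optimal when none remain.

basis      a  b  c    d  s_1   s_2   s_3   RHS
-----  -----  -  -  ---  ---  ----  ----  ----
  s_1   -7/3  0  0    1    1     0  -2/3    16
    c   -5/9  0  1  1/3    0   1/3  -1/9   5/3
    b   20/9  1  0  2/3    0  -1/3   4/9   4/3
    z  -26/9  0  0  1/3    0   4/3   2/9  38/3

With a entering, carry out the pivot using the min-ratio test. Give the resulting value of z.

Ratio test on column a — row 1: entry -7/3 ≤ 0; row 2: entry -5/9 ≤ 0; row 3: (4/3)/(20/9) = 3/5. Minimum is 3/5 at row 3 (b leaves); pivot element 20/9.
Pivot on row 3; the z-row RHS becomes 38/3 − (-26/9)·(3/5) = 72/5.

72/5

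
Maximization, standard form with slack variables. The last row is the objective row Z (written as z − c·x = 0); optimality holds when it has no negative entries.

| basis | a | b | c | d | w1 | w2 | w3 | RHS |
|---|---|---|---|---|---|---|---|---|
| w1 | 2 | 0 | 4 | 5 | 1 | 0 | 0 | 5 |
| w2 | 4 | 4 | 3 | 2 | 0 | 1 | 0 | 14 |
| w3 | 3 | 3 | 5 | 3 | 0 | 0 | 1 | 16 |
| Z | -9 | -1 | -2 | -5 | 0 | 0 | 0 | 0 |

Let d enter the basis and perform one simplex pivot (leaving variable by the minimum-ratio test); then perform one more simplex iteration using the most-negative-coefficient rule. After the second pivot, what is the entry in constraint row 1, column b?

0

Ratio test on column d — row 1: 5/5 = 1; row 2: 14/2 = 7; row 3: 16/3 = 16/3. Minimum is 1 at row 1 (w1 leaves); pivot element 5.
Divide row 1 by 5; eliminate column d from the other rows.
Second iteration: most negative Z-row entry is -7 in column a, so a enters.
Ratio test on column a — row 1: 1/(2/5) = 5/2; row 2: 12/(16/5) = 15/4; row 3: 13/(9/5) = 65/9. Minimum is 5/2 at row 1 (d leaves); pivot element 2/5.
Divide row 1 by 2/5; eliminate column a from the other rows.
After both pivots, the entry at constraint row 1, column b is 0.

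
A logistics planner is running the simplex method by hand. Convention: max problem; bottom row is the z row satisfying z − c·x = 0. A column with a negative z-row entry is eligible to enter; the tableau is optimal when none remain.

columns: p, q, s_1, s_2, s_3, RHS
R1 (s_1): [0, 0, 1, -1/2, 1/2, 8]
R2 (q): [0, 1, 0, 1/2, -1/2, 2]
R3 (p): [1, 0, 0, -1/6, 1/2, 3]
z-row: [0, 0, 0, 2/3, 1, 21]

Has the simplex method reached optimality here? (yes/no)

Every z-row coefficient is ≥ 0, so the tableau is optimal.

yes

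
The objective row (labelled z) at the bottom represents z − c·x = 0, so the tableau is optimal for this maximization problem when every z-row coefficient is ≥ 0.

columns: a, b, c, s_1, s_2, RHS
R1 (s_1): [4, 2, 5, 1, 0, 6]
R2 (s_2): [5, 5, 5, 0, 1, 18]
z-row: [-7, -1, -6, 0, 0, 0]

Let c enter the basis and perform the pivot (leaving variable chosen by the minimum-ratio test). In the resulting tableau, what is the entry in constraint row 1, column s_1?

1/5

Ratio test on column c — row 1: 6/5 = 6/5; row 2: 18/5 = 18/5. Minimum is 6/5 at row 1 (s_1 leaves); pivot element 5.
Divide row 1 by 5; eliminate column c from the other rows.
In the new row 1, the s_1 entry is the old entry divided by the pivot: 1/5 = 1/5.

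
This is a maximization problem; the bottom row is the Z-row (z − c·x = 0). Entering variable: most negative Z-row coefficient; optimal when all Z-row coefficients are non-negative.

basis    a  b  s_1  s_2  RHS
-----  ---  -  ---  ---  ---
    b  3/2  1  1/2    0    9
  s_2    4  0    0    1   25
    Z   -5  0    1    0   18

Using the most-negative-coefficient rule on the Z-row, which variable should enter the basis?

a

Negative Z-row entries: a: -5.
The most negative is -5 in column a, so a enters.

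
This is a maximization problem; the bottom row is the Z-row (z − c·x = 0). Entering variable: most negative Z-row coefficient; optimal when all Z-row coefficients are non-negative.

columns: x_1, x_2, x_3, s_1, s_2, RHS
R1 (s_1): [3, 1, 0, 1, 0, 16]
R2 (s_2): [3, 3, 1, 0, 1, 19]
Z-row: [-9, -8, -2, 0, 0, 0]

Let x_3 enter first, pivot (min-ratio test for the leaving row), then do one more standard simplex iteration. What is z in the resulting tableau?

54

Ratio test on column x_3 — row 1: entry 0 ≤ 0; row 2: 19/1 = 19. Minimum is 19 at row 2 (s_2 leaves); pivot element 1.
Pivot on row 2; the Z-row RHS becomes 0 − (-2)·19 = 38.
Next entering variable (most negative Z-row entry -3): x_1.
Ratio test on column x_1 — row 1: 16/3 = 16/3; row 2: 19/3 = 19/3. Minimum is 16/3 at row 1 (s_1 leaves); pivot element 3.
After the second pivot the Z-row RHS is 38 − (-3)·(16/3) = 54.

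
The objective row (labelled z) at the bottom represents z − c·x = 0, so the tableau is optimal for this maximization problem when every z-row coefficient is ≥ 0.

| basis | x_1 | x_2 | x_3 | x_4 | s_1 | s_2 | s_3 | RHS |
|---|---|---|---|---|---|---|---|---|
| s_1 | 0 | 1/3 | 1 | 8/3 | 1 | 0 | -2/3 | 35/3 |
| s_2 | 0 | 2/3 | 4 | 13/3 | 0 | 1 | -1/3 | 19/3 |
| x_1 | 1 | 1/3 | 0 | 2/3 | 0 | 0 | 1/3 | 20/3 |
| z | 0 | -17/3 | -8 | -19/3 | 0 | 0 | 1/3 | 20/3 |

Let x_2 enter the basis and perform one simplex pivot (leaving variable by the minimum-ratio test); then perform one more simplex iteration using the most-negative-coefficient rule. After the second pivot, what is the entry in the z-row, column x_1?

5

Ratio test on column x_2 — row 1: (35/3)/(1/3) = 35; row 2: (19/3)/(2/3) = 19/2; row 3: (20/3)/(1/3) = 20. Minimum is 19/2 at row 2 (s_2 leaves); pivot element 2/3.
Divide row 2 by 2/3; eliminate column x_2 from the other rows.
Second iteration: most negative z-row entry is -5/2 in column s_3, so s_3 enters.
Ratio test on column s_3 — row 1: entry -1/2 ≤ 0; row 2: entry -1/2 ≤ 0; row 3: (7/2)/(1/2) = 7. Minimum is 7 at row 3 (x_1 leaves); pivot element 1/2.
Divide row 3 by 1/2; eliminate column s_3 from the other rows.
After both pivots, the entry at the z-row, column x_1 is 5.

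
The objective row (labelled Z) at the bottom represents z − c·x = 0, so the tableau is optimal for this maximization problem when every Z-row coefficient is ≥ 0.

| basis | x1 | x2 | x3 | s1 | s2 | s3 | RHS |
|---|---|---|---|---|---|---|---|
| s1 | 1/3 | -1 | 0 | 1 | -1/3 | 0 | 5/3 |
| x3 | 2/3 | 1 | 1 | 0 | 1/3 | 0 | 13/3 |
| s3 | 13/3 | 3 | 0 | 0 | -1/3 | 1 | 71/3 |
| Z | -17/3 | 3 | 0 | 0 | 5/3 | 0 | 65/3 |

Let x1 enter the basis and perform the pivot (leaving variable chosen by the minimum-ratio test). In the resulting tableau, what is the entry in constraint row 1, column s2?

-1

Ratio test on column x1 — row 1: (5/3)/(1/3) = 5; row 2: (13/3)/(2/3) = 13/2; row 3: (71/3)/(13/3) = 71/13. Minimum is 5 at row 1 (s1 leaves); pivot element 1/3.
Divide row 1 by 1/3; eliminate column x1 from the other rows.
In the new row 1, the s2 entry is the old entry divided by the pivot: (-1/3)/(1/3) = -1.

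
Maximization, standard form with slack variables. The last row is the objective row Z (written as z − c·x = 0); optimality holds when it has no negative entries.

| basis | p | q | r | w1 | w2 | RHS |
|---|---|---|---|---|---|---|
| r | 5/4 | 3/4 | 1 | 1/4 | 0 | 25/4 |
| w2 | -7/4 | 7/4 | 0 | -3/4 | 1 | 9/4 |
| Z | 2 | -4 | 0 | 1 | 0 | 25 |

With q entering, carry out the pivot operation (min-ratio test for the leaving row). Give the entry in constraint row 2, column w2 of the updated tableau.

Ratio test on column q — row 1: (25/4)/(3/4) = 25/3; row 2: (9/4)/(7/4) = 9/7. Minimum is 9/7 at row 2 (w2 leaves); pivot element 7/4.
Divide row 2 by 7/4; eliminate column q from the other rows.
In the new row 2, the w2 entry is the old entry divided by the pivot: 1/(7/4) = 4/7.

4/7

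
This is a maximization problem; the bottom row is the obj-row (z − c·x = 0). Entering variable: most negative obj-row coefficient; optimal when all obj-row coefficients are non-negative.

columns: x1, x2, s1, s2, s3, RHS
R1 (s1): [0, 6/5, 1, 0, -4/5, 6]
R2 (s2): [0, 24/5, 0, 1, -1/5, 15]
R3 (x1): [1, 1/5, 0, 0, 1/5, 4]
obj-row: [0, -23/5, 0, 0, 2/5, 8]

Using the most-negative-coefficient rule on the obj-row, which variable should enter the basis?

x2

Negative obj-row entries: x2: -23/5.
The most negative is -23/5 in column x2, so x2 enters.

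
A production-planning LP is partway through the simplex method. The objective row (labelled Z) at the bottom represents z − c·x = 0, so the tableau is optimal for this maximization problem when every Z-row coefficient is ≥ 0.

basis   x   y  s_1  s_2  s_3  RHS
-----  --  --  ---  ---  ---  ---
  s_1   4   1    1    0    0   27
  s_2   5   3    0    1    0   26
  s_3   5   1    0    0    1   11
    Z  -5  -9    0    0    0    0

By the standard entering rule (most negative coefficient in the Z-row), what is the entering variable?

Negative Z-row entries: x: -5, y: -9.
The most negative is -9 in column y, so y enters.

y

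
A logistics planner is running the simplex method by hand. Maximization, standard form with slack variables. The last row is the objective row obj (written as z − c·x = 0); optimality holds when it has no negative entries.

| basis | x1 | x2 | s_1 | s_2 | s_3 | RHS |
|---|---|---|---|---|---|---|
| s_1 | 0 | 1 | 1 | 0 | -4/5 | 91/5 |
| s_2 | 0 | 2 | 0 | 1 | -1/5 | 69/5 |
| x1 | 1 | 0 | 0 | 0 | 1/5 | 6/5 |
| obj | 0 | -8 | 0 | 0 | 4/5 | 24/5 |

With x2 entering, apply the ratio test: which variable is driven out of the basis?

Column x2 entries and ratios — s_1: (91/5)/1 = 91/5; s_2: (69/5)/2 = 69/10; x1: 0 ≤ 0, skip.
Smallest ratio is 69/10 in the row of s_2, so s_2 leaves.

s_2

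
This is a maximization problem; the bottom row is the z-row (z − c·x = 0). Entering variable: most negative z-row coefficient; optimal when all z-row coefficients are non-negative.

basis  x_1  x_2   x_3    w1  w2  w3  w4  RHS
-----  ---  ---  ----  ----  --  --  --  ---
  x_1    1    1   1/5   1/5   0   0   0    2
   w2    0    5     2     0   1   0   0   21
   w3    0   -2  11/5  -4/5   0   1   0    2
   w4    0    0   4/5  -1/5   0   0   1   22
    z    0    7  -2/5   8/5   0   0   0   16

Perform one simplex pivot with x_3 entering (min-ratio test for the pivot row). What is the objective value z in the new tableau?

Ratio test on column x_3 — row 1: 2/(1/5) = 10; row 2: 21/2 = 21/2; row 3: 2/(11/5) = 10/11; row 4: 22/(4/5) = 55/2. Minimum is 10/11 at row 3 (w3 leaves); pivot element 11/5.
Pivot on row 3; the z-row RHS becomes 16 − (-2/5)·(10/11) = 180/11.

180/11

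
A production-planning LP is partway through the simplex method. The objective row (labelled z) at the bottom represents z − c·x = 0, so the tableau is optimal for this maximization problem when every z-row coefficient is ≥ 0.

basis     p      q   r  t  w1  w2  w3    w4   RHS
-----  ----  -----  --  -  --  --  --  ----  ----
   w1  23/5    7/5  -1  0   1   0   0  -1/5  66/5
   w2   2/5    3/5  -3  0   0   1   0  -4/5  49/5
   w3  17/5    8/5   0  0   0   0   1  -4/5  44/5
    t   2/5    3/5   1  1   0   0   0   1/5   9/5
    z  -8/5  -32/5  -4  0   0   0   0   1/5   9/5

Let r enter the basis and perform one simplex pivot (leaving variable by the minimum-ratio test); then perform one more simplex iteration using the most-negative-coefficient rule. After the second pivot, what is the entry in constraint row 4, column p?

Ratio test on column r — row 1: entry -1 ≤ 0; row 2: entry -3 ≤ 0; row 3: entry 0 ≤ 0; row 4: (9/5)/1 = 9/5. Minimum is 9/5 at row 4 (t leaves); pivot element 1.
Divide row 4 by 1; eliminate column r from the other rows.
Second iteration: most negative z-row entry is -4 in column q, so q enters.
Ratio test on column q — row 1: 15/2 = 15/2; row 2: (76/5)/(12/5) = 19/3; row 3: (44/5)/(8/5) = 11/2; row 4: (9/5)/(3/5) = 3. Minimum is 3 at row 4 (r leaves); pivot element 3/5.
Divide row 4 by 3/5; eliminate column q from the other rows.
After both pivots, the entry at constraint row 4, column p is 2/3.

2/3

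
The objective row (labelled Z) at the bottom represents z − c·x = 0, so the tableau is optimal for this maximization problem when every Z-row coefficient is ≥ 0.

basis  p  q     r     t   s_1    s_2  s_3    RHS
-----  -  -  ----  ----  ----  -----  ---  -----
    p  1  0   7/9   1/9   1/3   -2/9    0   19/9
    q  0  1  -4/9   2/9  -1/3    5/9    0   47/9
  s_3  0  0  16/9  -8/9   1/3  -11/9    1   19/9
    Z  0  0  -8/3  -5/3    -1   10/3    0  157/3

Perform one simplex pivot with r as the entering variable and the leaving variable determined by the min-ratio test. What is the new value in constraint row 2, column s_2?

1/4

Ratio test on column r — row 1: (19/9)/(7/9) = 19/7; row 2: entry -4/9 ≤ 0; row 3: (19/9)/(16/9) = 19/16. Minimum is 19/16 at row 3 (s_3 leaves); pivot element 16/9.
Divide row 3 by 16/9; eliminate column r from the other rows.
Row 2 update in column s_2: 5/9 − (-4/9)·(-11/16) = 1/4.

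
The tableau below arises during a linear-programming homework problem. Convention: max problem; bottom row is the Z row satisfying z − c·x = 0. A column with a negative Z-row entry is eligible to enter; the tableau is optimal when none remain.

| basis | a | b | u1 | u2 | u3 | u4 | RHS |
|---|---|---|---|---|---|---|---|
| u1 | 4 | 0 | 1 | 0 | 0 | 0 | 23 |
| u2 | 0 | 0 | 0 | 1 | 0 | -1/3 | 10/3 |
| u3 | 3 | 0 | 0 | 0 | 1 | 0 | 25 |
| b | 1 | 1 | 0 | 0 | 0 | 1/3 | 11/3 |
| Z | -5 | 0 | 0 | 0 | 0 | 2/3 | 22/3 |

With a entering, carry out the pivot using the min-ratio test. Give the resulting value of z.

Ratio test on column a — row 1: 23/4 = 23/4; row 2: entry 0 ≤ 0; row 3: 25/3 = 25/3; row 4: (11/3)/1 = 11/3. Minimum is 11/3 at row 4 (b leaves); pivot element 1.
Pivot on row 4; the Z-row RHS becomes 22/3 − (-5)·(11/3) = 77/3.

77/3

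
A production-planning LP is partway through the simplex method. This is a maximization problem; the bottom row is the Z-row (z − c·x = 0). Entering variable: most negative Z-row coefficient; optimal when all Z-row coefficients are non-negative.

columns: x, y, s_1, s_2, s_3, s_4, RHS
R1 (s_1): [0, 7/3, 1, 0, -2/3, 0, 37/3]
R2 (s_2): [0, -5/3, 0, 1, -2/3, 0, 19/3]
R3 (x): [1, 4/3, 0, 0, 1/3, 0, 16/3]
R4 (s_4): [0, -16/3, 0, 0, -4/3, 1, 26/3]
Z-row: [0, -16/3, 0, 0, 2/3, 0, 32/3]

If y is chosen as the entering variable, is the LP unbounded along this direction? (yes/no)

no

Column y has positive entries in row(s) 1, 3, so the ratio test bounds it — not unbounded.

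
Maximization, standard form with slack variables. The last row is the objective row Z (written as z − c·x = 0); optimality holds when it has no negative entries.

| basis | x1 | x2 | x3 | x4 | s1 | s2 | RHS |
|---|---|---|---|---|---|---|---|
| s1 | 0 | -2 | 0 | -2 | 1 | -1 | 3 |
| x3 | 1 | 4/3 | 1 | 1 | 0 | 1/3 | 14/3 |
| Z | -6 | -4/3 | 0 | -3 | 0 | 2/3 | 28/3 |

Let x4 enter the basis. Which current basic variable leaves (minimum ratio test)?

x3

Column x4 entries and ratios — s1: -2 ≤ 0, skip; x3: (14/3)/1 = 14/3.
Smallest ratio is 14/3 in the row of x3, so x3 leaves.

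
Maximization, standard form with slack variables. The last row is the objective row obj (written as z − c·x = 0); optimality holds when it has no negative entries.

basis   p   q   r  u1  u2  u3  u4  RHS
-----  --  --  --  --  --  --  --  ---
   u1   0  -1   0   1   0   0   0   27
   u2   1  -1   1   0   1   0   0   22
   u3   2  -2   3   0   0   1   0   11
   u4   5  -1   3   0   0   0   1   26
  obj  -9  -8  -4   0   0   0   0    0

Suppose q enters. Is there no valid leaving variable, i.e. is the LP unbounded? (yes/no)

Every constraint-row entry in column q is ≤ 0, so increasing q is unbounded.

yes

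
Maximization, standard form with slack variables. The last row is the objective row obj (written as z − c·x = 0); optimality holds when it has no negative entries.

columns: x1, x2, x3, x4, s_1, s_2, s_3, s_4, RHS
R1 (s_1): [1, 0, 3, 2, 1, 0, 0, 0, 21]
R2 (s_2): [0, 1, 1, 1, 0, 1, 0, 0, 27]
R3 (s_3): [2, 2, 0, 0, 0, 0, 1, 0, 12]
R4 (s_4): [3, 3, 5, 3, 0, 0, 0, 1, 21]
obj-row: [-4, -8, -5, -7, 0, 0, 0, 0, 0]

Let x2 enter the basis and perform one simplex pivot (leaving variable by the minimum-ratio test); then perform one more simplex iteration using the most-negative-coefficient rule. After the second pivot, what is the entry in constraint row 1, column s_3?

1

Ratio test on column x2 — row 1: entry 0 ≤ 0; row 2: 27/1 = 27; row 3: 12/2 = 6; row 4: 21/3 = 7. Minimum is 6 at row 3 (s_3 leaves); pivot element 2.
Divide row 3 by 2; eliminate column x2 from the other rows.
Second iteration: most negative obj-row entry is -7 in column x4, so x4 enters.
Ratio test on column x4 — row 1: 21/2 = 21/2; row 2: 21/1 = 21; row 3: entry 0 ≤ 0; row 4: 3/3 = 1. Minimum is 1 at row 4 (s_4 leaves); pivot element 3.
Divide row 4 by 3; eliminate column x4 from the other rows.
After both pivots, the entry at constraint row 1, column s_3 is 1.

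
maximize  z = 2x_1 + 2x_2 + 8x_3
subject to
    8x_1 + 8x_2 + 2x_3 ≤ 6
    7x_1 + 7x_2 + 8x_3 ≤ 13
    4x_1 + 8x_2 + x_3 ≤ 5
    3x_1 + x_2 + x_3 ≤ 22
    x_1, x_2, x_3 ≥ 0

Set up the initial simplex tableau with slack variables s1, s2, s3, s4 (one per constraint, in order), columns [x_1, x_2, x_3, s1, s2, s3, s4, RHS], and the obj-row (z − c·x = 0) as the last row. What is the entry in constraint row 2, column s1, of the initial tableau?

0

Slack s1 belongs to constraint 1; its column is the unit vector e_1, so the entry in row 2 is 0.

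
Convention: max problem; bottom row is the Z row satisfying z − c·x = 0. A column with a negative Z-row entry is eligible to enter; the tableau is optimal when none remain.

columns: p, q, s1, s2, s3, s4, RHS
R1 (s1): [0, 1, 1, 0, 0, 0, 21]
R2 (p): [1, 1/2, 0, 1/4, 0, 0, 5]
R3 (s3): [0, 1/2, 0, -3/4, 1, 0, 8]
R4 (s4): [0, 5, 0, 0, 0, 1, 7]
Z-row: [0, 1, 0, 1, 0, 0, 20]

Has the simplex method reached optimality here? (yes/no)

yes

Every Z-row coefficient is ≥ 0, so the tableau is optimal.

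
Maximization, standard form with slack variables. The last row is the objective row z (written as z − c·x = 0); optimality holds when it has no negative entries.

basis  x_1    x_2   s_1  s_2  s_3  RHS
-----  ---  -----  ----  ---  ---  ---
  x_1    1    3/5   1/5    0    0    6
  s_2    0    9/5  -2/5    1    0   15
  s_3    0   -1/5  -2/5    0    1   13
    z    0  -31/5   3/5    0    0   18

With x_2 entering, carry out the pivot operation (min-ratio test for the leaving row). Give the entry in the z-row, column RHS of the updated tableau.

209/3

Ratio test on column x_2 — row 1: 6/(3/5) = 10; row 2: 15/(9/5) = 25/3; row 3: entry -1/5 ≤ 0. Minimum is 25/3 at row 2 (s_2 leaves); pivot element 9/5.
Divide row 2 by 9/5; eliminate column x_2 from the other rows.
z-row update in column RHS: 18 − (-31/5)·(25/3) = 209/3.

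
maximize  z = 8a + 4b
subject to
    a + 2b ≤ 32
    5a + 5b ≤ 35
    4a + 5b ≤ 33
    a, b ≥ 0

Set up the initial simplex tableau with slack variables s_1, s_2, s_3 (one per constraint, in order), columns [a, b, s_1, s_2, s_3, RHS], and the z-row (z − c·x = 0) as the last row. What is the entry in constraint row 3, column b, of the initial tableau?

Constraint 3 has coefficient 5 on b.

5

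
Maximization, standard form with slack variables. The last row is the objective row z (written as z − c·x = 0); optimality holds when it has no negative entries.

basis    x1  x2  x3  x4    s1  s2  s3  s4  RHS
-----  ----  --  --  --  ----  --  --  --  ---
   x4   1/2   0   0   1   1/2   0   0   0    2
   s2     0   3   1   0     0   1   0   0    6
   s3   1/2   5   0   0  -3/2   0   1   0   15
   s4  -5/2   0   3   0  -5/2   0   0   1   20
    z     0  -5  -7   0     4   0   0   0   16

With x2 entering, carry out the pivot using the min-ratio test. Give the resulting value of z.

Ratio test on column x2 — row 1: entry 0 ≤ 0; row 2: 6/3 = 2; row 3: 15/5 = 3; row 4: entry 0 ≤ 0. Minimum is 2 at row 2 (s2 leaves); pivot element 3.
Pivot on row 2; the z-row RHS becomes 16 − (-5)·2 = 26.

26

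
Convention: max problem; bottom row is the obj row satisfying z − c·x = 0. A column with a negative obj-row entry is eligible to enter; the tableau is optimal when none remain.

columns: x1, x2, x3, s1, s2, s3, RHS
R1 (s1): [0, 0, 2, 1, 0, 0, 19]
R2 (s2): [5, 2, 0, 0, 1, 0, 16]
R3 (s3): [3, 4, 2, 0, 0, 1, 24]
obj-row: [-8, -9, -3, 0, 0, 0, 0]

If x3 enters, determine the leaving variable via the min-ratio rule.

Column x3 entries and ratios — s1: 19/2 = 19/2; s2: 0 ≤ 0, skip; s3: 24/2 = 12.
Smallest ratio is 19/2 in the row of s1, so s1 leaves.

s1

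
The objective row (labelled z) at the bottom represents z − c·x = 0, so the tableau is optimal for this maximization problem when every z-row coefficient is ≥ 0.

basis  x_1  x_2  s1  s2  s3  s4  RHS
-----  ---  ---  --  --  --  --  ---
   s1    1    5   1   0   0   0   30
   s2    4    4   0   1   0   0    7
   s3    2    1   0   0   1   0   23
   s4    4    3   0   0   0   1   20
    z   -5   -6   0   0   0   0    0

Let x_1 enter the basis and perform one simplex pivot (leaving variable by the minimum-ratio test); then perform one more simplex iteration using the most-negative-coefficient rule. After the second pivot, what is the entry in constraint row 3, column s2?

-1/4

Ratio test on column x_1 — row 1: 30/1 = 30; row 2: 7/4 = 7/4; row 3: 23/2 = 23/2; row 4: 20/4 = 5. Minimum is 7/4 at row 2 (s2 leaves); pivot element 4.
Divide row 2 by 4; eliminate column x_1 from the other rows.
Second iteration: most negative z-row entry is -1 in column x_2, so x_2 enters.
Ratio test on column x_2 — row 1: (113/4)/4 = 113/16; row 2: (7/4)/1 = 7/4; row 3: entry -1 ≤ 0; row 4: entry -1 ≤ 0. Minimum is 7/4 at row 2 (x_1 leaves); pivot element 1.
Divide row 2 by 1; eliminate column x_2 from the other rows.
After both pivots, the entry at constraint row 3, column s2 is -1/4.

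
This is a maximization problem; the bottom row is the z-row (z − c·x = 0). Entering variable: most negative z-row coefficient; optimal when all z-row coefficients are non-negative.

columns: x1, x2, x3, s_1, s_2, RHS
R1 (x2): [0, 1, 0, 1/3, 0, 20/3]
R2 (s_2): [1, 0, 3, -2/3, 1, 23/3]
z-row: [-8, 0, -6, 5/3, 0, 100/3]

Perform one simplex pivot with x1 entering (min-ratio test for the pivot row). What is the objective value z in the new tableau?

284/3

Ratio test on column x1 — row 1: entry 0 ≤ 0; row 2: (23/3)/1 = 23/3. Minimum is 23/3 at row 2 (s_2 leaves); pivot element 1.
Pivot on row 2; the z-row RHS becomes 100/3 − (-8)·(23/3) = 284/3.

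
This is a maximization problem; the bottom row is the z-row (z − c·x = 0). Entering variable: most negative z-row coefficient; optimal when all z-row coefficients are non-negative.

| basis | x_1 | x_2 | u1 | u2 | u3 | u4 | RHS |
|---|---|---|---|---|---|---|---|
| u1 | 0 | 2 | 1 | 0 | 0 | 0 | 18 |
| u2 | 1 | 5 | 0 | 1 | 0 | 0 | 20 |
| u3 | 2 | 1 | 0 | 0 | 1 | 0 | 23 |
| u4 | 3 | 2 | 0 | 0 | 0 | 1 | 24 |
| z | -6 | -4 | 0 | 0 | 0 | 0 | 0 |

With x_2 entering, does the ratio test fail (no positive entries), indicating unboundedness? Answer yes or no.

no

Column x_2 has positive entries in row(s) 1, 2, 3, 4, so the ratio test bounds it — not unbounded.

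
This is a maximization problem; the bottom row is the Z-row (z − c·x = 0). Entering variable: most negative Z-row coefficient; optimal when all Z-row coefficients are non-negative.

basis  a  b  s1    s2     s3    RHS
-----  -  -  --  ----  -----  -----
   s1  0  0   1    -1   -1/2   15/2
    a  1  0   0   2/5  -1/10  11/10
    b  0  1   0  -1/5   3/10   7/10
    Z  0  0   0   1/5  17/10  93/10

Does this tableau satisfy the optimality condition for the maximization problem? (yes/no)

yes

Every Z-row coefficient is ≥ 0, so the tableau is optimal.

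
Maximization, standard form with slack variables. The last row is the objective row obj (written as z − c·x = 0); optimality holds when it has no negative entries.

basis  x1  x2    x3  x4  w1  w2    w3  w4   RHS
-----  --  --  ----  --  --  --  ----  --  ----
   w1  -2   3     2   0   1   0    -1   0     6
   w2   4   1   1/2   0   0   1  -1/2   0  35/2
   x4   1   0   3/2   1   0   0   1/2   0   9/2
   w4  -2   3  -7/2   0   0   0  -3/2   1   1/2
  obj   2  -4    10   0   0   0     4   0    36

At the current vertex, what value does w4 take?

w4 is basic (row 4); its value is the RHS of that row, 1/2.

1/2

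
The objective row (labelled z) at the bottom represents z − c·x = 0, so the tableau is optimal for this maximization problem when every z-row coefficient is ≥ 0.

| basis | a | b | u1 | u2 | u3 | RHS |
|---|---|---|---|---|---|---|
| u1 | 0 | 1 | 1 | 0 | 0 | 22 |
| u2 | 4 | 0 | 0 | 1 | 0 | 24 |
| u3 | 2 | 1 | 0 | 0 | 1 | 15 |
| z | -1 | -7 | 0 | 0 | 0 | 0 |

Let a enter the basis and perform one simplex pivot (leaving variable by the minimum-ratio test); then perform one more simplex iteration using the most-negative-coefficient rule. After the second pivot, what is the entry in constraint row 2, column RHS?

6

Ratio test on column a — row 1: entry 0 ≤ 0; row 2: 24/4 = 6; row 3: 15/2 = 15/2. Minimum is 6 at row 2 (u2 leaves); pivot element 4.
Divide row 2 by 4; eliminate column a from the other rows.
Second iteration: most negative z-row entry is -7 in column b, so b enters.
Ratio test on column b — row 1: 22/1 = 22; row 2: entry 0 ≤ 0; row 3: 3/1 = 3. Minimum is 3 at row 3 (u3 leaves); pivot element 1.
Divide row 3 by 1; eliminate column b from the other rows.
After both pivots, the entry at constraint row 2, column RHS is 6.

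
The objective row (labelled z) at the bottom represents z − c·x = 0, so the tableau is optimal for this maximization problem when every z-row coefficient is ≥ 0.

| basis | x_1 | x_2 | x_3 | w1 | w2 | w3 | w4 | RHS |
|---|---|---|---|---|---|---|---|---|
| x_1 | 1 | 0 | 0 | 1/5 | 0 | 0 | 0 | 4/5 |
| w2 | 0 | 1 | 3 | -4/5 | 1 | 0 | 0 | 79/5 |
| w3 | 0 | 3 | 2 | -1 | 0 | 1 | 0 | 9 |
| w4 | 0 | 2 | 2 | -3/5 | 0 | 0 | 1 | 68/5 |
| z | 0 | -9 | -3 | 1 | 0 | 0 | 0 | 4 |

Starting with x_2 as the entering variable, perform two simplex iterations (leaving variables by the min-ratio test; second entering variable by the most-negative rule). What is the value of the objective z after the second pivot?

Ratio test on column x_2 — row 1: entry 0 ≤ 0; row 2: (79/5)/1 = 79/5; row 3: 9/3 = 3; row 4: (68/5)/2 = 34/5. Minimum is 3 at row 3 (w3 leaves); pivot element 3.
Pivot on row 3; the z-row RHS becomes 4 − (-9)·3 = 31.
Next entering variable (most negative z-row entry -2): w1.
Ratio test on column w1 — row 1: (4/5)/(1/5) = 4; row 2: entry -7/15 ≤ 0; row 3: entry -1/3 ≤ 0; row 4: (38/5)/(1/15) = 114. Minimum is 4 at row 1 (x_1 leaves); pivot element 1/5.
After the second pivot the z-row RHS is 31 − (-2)·4 = 39.

39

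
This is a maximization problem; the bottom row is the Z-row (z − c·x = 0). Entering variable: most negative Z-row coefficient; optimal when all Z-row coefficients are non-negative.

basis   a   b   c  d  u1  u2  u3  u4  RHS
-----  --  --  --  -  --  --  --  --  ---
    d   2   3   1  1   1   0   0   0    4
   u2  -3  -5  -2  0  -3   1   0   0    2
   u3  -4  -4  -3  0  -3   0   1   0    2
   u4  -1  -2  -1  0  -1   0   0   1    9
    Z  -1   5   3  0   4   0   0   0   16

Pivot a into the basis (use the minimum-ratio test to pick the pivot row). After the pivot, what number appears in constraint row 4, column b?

Ratio test on column a — row 1: 4/2 = 2; row 2: entry -3 ≤ 0; row 3: entry -4 ≤ 0; row 4: entry -1 ≤ 0. Minimum is 2 at row 1 (d leaves); pivot element 2.
Divide row 1 by 2; eliminate column a from the other rows.
Row 4 update in column b: -2 − (-1)·(3/2) = -1/2.

-1/2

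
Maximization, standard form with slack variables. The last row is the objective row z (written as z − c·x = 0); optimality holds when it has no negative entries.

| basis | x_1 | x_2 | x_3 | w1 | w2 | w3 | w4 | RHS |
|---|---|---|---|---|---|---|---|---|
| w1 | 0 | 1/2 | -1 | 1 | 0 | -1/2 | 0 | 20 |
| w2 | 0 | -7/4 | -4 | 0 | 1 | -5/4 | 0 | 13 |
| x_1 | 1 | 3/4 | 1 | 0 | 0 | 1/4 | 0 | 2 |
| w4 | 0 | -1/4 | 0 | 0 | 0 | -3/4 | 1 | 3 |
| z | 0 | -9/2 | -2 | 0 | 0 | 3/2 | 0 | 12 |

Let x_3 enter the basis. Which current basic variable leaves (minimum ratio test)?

x_1

Column x_3 entries and ratios — w1: -1 ≤ 0, skip; w2: -4 ≤ 0, skip; x_1: 2/1 = 2; w4: 0 ≤ 0, skip.
Smallest ratio is 2 in the row of x_1, so x_1 leaves.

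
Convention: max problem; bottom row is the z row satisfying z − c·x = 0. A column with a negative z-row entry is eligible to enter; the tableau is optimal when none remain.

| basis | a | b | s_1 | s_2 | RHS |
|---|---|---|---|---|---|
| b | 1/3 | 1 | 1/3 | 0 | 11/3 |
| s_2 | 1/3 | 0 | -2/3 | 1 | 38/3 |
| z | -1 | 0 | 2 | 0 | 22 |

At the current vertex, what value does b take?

b is basic (row 1); its value is the RHS of that row, 11/3.

11/3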